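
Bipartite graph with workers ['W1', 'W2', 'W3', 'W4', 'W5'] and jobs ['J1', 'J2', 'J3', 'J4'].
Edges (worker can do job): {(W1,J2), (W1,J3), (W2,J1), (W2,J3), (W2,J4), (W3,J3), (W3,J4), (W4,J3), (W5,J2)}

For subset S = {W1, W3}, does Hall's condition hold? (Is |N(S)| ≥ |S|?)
Yes: |N(S)| = 3, |S| = 2

Subset S = {W1, W3}
Neighbors N(S) = {J2, J3, J4}

|N(S)| = 3, |S| = 2
Hall's condition: |N(S)| ≥ |S| is satisfied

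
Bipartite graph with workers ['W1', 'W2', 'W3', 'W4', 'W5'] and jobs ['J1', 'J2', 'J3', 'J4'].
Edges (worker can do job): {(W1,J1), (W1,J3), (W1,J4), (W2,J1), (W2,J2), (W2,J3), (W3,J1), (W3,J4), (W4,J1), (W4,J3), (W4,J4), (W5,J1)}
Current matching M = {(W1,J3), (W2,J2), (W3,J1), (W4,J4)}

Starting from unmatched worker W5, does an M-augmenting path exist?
No augmenting path from W5

Alternating search from W5 reaches jobs: {J1, J3, J4}.
Every reachable job is already matched in M, and following those matched edges back to workers exposes no further unvisited jobs.
No M-augmenting path from W5 exists.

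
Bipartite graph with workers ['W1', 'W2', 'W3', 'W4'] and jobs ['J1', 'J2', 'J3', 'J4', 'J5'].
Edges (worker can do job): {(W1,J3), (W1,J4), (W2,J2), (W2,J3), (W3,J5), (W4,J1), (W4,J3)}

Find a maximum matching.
Matching: {(W1,J4), (W2,J3), (W3,J5), (W4,J1)}

Maximum matching (size 4):
  W1 → J4
  W2 → J3
  W3 → J5
  W4 → J1

Each worker is assigned to at most one job, and each job to at most one worker.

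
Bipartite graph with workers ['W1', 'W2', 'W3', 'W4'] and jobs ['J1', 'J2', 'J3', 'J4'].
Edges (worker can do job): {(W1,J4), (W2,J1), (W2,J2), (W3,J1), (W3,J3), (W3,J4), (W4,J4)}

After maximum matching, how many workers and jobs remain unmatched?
Unmatched: 1 workers, 1 jobs

Maximum matching size: 3
Workers: 4 total, 3 matched, 1 unmatched
Jobs: 4 total, 3 matched, 1 unmatched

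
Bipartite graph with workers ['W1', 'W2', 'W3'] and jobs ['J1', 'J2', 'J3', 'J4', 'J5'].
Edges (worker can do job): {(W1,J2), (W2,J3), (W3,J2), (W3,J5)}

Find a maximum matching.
Matching: {(W1,J2), (W2,J3), (W3,J5)}

Maximum matching (size 3):
  W1 → J2
  W2 → J3
  W3 → J5

Each worker is assigned to at most one job, and each job to at most one worker.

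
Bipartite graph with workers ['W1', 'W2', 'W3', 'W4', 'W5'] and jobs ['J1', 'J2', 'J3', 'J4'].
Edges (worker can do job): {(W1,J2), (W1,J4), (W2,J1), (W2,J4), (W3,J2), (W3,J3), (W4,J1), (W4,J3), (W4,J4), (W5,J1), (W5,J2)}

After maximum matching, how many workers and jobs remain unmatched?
Unmatched: 1 workers, 0 jobs

Maximum matching size: 4
Workers: 5 total, 4 matched, 1 unmatched
Jobs: 4 total, 4 matched, 0 unmatched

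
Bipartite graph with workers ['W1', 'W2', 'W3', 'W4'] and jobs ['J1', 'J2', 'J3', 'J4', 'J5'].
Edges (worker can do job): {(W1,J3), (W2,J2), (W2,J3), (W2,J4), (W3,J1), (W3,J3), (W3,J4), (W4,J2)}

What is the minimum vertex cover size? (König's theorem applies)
Minimum vertex cover size = 4

By König's theorem: in bipartite graphs,
min vertex cover = max matching = 4

Maximum matching has size 4, so minimum vertex cover also has size 4.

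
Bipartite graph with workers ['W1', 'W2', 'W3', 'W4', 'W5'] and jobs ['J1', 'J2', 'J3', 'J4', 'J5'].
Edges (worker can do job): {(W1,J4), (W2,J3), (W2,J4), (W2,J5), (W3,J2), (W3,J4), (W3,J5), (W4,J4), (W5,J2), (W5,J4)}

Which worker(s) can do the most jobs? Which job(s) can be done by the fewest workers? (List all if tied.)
Most versatile: W2, W3 (3 jobs); Least covered: J1 (0 workers)

Worker degrees (jobs they can do): W1:1, W2:3, W3:3, W4:1, W5:2
Job degrees (workers who can do it): J1:0, J2:2, J3:1, J4:5, J5:2

Maximum worker degree is 3, achieved by: W2, W3
Minimum job degree is 0, achieved by: J1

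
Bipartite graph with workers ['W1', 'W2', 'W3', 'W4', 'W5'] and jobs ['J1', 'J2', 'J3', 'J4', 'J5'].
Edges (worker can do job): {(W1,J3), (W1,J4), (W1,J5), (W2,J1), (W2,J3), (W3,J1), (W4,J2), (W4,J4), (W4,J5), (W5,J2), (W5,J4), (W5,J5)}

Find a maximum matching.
Matching: {(W1,J5), (W2,J3), (W3,J1), (W4,J2), (W5,J4)}

Maximum matching (size 5):
  W1 → J5
  W2 → J3
  W3 → J1
  W4 → J2
  W5 → J4

Each worker is assigned to at most one job, and each job to at most one worker.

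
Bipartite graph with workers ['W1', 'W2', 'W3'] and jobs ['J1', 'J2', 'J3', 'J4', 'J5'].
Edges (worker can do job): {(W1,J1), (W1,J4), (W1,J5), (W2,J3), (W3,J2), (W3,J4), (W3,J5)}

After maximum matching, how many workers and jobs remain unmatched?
Unmatched: 0 workers, 2 jobs

Maximum matching size: 3
Workers: 3 total, 3 matched, 0 unmatched
Jobs: 5 total, 3 matched, 2 unmatched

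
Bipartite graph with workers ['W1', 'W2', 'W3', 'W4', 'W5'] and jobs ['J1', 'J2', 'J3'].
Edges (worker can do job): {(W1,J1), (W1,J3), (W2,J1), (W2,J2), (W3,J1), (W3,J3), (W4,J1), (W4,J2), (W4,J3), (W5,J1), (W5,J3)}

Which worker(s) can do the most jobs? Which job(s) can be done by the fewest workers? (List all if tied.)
Most versatile: W4 (3 jobs); Least covered: J2 (2 workers)

Worker degrees (jobs they can do): W1:2, W2:2, W3:2, W4:3, W5:2
Job degrees (workers who can do it): J1:5, J2:2, J3:4

Maximum worker degree is 3, achieved by: W4
Minimum job degree is 2, achieved by: J2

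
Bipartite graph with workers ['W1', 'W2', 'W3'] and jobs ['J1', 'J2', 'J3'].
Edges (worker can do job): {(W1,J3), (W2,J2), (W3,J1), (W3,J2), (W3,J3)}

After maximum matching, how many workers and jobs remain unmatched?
Unmatched: 0 workers, 0 jobs

Maximum matching size: 3
Workers: 3 total, 3 matched, 0 unmatched
Jobs: 3 total, 3 matched, 0 unmatched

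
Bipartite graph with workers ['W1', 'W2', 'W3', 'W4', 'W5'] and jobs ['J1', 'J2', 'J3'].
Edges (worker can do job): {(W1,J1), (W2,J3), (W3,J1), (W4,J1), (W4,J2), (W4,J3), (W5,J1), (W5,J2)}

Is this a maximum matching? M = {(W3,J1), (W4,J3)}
No, size 2 is not maximum

Proposed matching has size 2.
Maximum matching size for this graph: 3.

This is NOT maximum - can be improved to size 3.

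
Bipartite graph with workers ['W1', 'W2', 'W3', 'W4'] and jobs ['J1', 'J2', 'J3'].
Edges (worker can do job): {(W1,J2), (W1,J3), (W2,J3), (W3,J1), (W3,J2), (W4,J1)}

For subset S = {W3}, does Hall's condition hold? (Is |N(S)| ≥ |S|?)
Yes: |N(S)| = 2, |S| = 1

Subset S = {W3}
Neighbors N(S) = {J1, J2}

|N(S)| = 2, |S| = 1
Hall's condition: |N(S)| ≥ |S| is satisfied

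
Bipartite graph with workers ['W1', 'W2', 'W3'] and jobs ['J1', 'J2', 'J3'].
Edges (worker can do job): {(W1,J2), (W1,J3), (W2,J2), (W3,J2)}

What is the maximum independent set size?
Maximum independent set = 4

By König's theorem:
- Min vertex cover = Max matching = 2
- Max independent set = Total vertices - Min vertex cover
- Max independent set = 6 - 2 = 4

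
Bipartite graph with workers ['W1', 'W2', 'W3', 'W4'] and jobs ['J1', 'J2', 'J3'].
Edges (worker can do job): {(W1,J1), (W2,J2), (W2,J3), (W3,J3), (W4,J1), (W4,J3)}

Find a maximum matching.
Matching: {(W2,J2), (W3,J3), (W4,J1)}

Maximum matching (size 3):
  W2 → J2
  W3 → J3
  W4 → J1

Each worker is assigned to at most one job, and each job to at most one worker.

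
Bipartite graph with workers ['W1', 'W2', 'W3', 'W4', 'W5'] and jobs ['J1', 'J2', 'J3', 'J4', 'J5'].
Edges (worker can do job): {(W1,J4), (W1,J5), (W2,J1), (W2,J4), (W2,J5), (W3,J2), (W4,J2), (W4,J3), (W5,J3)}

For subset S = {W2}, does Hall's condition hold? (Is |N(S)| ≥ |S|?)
Yes: |N(S)| = 3, |S| = 1

Subset S = {W2}
Neighbors N(S) = {J1, J4, J5}

|N(S)| = 3, |S| = 1
Hall's condition: |N(S)| ≥ |S| is satisfied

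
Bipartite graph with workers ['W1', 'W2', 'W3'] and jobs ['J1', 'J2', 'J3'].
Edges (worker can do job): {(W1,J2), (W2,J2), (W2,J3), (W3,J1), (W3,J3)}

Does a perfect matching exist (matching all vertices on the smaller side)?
Yes, perfect matching exists (size 3)

Perfect matching: {(W1,J2), (W2,J3), (W3,J1)}
All 3 vertices on the smaller side are matched.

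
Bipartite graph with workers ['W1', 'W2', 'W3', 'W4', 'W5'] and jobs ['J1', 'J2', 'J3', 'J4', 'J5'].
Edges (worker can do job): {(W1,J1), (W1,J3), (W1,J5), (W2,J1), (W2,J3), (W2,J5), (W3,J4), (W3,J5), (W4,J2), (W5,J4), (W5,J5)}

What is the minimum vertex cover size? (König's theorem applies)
Minimum vertex cover size = 5

By König's theorem: in bipartite graphs,
min vertex cover = max matching = 5

Maximum matching has size 5, so minimum vertex cover also has size 5.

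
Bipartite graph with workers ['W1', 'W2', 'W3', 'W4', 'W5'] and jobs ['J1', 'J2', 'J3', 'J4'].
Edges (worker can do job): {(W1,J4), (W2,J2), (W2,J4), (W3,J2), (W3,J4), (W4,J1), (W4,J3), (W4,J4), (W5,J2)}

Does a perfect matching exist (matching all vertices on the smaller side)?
No, maximum matching has size 3 < 4

Maximum matching has size 3, need 4 for perfect matching.
Unmatched workers: ['W1', 'W2']
Unmatched jobs: ['J1']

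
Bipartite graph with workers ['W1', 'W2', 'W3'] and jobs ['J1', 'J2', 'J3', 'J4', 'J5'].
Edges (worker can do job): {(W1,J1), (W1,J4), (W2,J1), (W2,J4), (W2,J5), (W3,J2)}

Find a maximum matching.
Matching: {(W1,J4), (W2,J5), (W3,J2)}

Maximum matching (size 3):
  W1 → J4
  W2 → J5
  W3 → J2

Each worker is assigned to at most one job, and each job to at most one worker.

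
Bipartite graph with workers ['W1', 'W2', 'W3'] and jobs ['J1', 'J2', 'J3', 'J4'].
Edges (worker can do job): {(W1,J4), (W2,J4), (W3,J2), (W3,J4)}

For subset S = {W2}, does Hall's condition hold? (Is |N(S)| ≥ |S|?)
Yes: |N(S)| = 1, |S| = 1

Subset S = {W2}
Neighbors N(S) = {J4}

|N(S)| = 1, |S| = 1
Hall's condition: |N(S)| ≥ |S| is satisfied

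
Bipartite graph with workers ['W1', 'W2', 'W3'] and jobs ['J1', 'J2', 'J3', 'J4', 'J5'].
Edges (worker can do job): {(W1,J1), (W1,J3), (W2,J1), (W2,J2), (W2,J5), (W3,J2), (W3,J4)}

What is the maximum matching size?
Maximum matching size = 3

Maximum matching: {(W1,J1), (W2,J5), (W3,J4)}
Size: 3

This assigns 3 workers to 3 distinct jobs.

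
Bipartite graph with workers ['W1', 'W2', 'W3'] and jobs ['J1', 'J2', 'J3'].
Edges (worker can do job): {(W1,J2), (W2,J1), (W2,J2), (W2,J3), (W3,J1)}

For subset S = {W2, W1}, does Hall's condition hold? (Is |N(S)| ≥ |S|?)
Yes: |N(S)| = 3, |S| = 2

Subset S = {W2, W1}
Neighbors N(S) = {J1, J2, J3}

|N(S)| = 3, |S| = 2
Hall's condition: |N(S)| ≥ |S| is satisfied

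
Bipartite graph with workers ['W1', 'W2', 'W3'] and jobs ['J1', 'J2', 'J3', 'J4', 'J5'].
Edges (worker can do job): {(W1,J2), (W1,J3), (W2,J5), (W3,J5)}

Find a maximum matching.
Matching: {(W1,J2), (W3,J5)}

Maximum matching (size 2):
  W1 → J2
  W3 → J5

Each worker is assigned to at most one job, and each job to at most one worker.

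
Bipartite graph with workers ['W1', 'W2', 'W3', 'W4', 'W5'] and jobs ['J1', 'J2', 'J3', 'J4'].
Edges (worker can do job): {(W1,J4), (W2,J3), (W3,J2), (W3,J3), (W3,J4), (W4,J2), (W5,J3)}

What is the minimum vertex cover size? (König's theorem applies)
Minimum vertex cover size = 3

By König's theorem: in bipartite graphs,
min vertex cover = max matching = 3

Maximum matching has size 3, so minimum vertex cover also has size 3.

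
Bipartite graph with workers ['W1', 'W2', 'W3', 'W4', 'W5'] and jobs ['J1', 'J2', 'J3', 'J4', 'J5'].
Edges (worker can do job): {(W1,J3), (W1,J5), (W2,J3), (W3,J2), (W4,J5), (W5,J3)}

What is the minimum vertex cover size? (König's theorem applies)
Minimum vertex cover size = 3

By König's theorem: in bipartite graphs,
min vertex cover = max matching = 3

Maximum matching has size 3, so minimum vertex cover also has size 3.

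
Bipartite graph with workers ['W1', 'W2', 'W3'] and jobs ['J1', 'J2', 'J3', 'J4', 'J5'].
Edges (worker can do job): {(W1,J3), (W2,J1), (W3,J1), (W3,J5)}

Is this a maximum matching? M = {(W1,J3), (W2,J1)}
No, size 2 is not maximum

Proposed matching has size 2.
Maximum matching size for this graph: 3.

This is NOT maximum - can be improved to size 3.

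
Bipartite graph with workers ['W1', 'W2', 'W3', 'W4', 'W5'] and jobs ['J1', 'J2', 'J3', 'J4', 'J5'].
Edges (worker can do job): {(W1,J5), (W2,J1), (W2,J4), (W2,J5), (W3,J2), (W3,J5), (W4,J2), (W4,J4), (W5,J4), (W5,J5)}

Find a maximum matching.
Matching: {(W2,J1), (W3,J5), (W4,J2), (W5,J4)}

Maximum matching (size 4):
  W2 → J1
  W3 → J5
  W4 → J2
  W5 → J4

Each worker is assigned to at most one job, and each job to at most one worker.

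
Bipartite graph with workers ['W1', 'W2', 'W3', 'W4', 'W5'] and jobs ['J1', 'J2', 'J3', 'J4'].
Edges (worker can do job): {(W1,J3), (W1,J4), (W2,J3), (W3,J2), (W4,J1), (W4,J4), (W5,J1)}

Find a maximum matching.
Matching: {(W1,J3), (W3,J2), (W4,J4), (W5,J1)}

Maximum matching (size 4):
  W1 → J3
  W3 → J2
  W4 → J4
  W5 → J1

Each worker is assigned to at most one job, and each job to at most one worker.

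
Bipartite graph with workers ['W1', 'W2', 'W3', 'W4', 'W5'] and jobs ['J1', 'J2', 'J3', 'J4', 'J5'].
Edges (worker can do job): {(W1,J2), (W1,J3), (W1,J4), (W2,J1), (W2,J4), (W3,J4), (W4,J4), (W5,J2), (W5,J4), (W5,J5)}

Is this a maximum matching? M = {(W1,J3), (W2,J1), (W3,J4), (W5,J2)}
Yes, size 4 is maximum

Proposed matching has size 4.
Maximum matching size for this graph: 4.

This is a maximum matching.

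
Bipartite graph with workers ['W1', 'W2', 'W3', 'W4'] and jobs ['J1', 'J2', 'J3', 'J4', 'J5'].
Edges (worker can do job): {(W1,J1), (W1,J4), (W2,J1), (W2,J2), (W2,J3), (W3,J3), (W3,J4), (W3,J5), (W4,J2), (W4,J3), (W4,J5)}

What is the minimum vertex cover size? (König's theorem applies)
Minimum vertex cover size = 4

By König's theorem: in bipartite graphs,
min vertex cover = max matching = 4

Maximum matching has size 4, so minimum vertex cover also has size 4.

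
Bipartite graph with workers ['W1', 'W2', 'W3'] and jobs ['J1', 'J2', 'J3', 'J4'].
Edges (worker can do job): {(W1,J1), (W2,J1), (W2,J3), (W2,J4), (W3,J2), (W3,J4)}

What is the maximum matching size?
Maximum matching size = 3

Maximum matching: {(W1,J1), (W2,J3), (W3,J4)}
Size: 3

This assigns 3 workers to 3 distinct jobs.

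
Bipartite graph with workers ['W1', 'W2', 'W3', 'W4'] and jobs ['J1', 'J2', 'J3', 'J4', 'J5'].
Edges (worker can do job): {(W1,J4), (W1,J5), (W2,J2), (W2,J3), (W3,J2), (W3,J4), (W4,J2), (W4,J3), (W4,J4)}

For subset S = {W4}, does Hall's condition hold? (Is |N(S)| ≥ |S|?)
Yes: |N(S)| = 3, |S| = 1

Subset S = {W4}
Neighbors N(S) = {J2, J3, J4}

|N(S)| = 3, |S| = 1
Hall's condition: |N(S)| ≥ |S| is satisfied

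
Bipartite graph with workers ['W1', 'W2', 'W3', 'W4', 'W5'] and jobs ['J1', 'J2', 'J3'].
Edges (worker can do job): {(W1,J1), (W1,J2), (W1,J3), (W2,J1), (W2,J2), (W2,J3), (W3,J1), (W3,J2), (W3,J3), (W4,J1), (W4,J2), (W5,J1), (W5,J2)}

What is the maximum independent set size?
Maximum independent set = 5

By König's theorem:
- Min vertex cover = Max matching = 3
- Max independent set = Total vertices - Min vertex cover
- Max independent set = 8 - 3 = 5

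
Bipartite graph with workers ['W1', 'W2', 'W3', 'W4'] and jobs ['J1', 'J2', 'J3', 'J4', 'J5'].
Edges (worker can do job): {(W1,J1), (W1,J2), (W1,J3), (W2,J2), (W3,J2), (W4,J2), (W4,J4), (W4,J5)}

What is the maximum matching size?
Maximum matching size = 3

Maximum matching: {(W1,J3), (W3,J2), (W4,J4)}
Size: 3

This assigns 3 workers to 3 distinct jobs.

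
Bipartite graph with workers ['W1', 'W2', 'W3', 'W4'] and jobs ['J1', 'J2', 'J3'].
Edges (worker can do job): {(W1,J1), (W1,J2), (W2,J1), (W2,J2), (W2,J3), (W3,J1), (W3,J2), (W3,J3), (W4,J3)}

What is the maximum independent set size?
Maximum independent set = 4

By König's theorem:
- Min vertex cover = Max matching = 3
- Max independent set = Total vertices - Min vertex cover
- Max independent set = 7 - 3 = 4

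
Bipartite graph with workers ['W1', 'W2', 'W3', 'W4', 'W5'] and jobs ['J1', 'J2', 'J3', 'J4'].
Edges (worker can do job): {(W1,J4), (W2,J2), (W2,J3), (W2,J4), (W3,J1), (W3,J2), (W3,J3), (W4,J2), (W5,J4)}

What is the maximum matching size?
Maximum matching size = 4

Maximum matching: {(W2,J3), (W3,J1), (W4,J2), (W5,J4)}
Size: 4

This assigns 4 workers to 4 distinct jobs.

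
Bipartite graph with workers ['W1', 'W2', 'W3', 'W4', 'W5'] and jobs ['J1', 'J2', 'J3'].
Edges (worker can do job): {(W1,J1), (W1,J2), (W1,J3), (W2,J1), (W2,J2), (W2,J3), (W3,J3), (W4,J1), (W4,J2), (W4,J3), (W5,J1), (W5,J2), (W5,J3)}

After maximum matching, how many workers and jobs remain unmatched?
Unmatched: 2 workers, 0 jobs

Maximum matching size: 3
Workers: 5 total, 3 matched, 2 unmatched
Jobs: 3 total, 3 matched, 0 unmatched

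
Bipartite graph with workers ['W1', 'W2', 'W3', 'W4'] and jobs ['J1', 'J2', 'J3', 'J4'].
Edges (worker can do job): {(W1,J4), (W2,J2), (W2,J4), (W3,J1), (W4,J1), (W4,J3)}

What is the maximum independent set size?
Maximum independent set = 4

By König's theorem:
- Min vertex cover = Max matching = 4
- Max independent set = Total vertices - Min vertex cover
- Max independent set = 8 - 4 = 4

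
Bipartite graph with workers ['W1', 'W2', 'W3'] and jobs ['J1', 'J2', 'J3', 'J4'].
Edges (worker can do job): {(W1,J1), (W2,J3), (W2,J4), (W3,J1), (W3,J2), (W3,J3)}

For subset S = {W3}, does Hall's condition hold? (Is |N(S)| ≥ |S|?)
Yes: |N(S)| = 3, |S| = 1

Subset S = {W3}
Neighbors N(S) = {J1, J2, J3}

|N(S)| = 3, |S| = 1
Hall's condition: |N(S)| ≥ |S| is satisfied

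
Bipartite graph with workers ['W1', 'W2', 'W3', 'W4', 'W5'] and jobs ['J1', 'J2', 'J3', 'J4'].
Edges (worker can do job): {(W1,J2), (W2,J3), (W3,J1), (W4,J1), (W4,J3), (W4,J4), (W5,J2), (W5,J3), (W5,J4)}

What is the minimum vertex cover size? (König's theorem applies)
Minimum vertex cover size = 4

By König's theorem: in bipartite graphs,
min vertex cover = max matching = 4

Maximum matching has size 4, so minimum vertex cover also has size 4.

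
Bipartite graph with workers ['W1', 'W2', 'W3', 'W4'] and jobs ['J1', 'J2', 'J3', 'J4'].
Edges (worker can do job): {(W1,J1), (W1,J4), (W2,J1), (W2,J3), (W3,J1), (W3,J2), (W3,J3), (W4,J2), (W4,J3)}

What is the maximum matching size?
Maximum matching size = 4

Maximum matching: {(W1,J4), (W2,J1), (W3,J3), (W4,J2)}
Size: 4

This assigns 4 workers to 4 distinct jobs.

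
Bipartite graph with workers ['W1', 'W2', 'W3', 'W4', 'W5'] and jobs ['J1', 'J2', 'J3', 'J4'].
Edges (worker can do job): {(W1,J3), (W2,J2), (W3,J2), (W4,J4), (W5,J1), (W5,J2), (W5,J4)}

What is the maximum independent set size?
Maximum independent set = 5

By König's theorem:
- Min vertex cover = Max matching = 4
- Max independent set = Total vertices - Min vertex cover
- Max independent set = 9 - 4 = 5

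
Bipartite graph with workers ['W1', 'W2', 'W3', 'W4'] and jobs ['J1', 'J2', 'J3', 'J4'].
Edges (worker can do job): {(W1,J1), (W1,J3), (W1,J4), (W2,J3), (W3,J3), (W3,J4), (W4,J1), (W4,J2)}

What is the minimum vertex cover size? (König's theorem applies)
Minimum vertex cover size = 4

By König's theorem: in bipartite graphs,
min vertex cover = max matching = 4

Maximum matching has size 4, so minimum vertex cover also has size 4.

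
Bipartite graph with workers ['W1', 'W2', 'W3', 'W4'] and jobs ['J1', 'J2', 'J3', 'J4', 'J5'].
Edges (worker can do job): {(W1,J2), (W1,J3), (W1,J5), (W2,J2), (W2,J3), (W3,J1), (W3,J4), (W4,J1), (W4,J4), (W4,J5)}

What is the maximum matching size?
Maximum matching size = 4

Maximum matching: {(W1,J3), (W2,J2), (W3,J4), (W4,J1)}
Size: 4

This assigns 4 workers to 4 distinct jobs.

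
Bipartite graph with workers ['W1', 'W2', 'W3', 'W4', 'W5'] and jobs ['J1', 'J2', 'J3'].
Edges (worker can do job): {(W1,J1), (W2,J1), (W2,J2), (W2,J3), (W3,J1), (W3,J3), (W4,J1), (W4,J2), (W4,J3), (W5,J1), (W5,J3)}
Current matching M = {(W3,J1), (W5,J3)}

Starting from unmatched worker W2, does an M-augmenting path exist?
Yes: W2 → J2

An M-augmenting path alternates non-matching / matching edges, starting and ending at unmatched vertices.
Path: W2 → J2
(J2 is unmatched in M, so the path is augmenting.)
Flipping edges along this path would increase |M| from 2 to 3.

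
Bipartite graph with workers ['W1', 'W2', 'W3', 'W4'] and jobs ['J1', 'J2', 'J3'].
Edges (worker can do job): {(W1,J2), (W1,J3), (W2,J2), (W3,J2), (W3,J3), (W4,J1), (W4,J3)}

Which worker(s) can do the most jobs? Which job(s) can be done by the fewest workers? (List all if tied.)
Most versatile: W1, W3, W4 (2 jobs); Least covered: J1 (1 workers)

Worker degrees (jobs they can do): W1:2, W2:1, W3:2, W4:2
Job degrees (workers who can do it): J1:1, J2:3, J3:3

Maximum worker degree is 2, achieved by: W1, W3, W4
Minimum job degree is 1, achieved by: J1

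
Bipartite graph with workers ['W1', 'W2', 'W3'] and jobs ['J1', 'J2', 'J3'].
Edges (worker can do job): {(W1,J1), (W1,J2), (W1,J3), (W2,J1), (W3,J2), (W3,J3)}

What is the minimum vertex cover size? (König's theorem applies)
Minimum vertex cover size = 3

By König's theorem: in bipartite graphs,
min vertex cover = max matching = 3

Maximum matching has size 3, so minimum vertex cover also has size 3.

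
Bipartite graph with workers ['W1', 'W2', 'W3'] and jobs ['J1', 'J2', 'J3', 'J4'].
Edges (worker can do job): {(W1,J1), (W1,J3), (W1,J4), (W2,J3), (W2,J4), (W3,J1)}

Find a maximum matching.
Matching: {(W1,J4), (W2,J3), (W3,J1)}

Maximum matching (size 3):
  W1 → J4
  W2 → J3
  W3 → J1

Each worker is assigned to at most one job, and each job to at most one worker.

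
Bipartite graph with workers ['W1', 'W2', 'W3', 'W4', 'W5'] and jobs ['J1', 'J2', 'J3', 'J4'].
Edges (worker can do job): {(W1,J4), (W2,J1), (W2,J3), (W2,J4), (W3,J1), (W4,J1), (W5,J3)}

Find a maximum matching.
Matching: {(W1,J4), (W3,J1), (W5,J3)}

Maximum matching (size 3):
  W1 → J4
  W3 → J1
  W5 → J3

Each worker is assigned to at most one job, and each job to at most one worker.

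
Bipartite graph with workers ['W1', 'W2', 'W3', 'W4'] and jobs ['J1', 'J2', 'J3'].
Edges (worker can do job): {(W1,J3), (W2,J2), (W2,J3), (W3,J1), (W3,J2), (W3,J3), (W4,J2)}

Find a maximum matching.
Matching: {(W1,J3), (W3,J1), (W4,J2)}

Maximum matching (size 3):
  W1 → J3
  W3 → J1
  W4 → J2

Each worker is assigned to at most one job, and each job to at most one worker.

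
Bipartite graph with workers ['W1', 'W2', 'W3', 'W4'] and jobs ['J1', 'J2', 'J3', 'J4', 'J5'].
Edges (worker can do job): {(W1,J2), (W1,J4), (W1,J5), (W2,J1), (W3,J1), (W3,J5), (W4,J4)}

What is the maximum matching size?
Maximum matching size = 4

Maximum matching: {(W1,J2), (W2,J1), (W3,J5), (W4,J4)}
Size: 4

This assigns 4 workers to 4 distinct jobs.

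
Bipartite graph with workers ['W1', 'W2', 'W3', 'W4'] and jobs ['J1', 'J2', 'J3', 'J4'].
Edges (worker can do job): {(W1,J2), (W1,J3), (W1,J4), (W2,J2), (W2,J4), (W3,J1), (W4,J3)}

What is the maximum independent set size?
Maximum independent set = 4

By König's theorem:
- Min vertex cover = Max matching = 4
- Max independent set = Total vertices - Min vertex cover
- Max independent set = 8 - 4 = 4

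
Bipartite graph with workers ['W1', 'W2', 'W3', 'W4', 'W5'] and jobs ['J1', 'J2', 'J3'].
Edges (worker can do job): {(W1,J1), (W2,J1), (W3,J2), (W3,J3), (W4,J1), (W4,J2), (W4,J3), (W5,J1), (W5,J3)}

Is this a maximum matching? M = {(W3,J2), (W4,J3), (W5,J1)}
Yes, size 3 is maximum

Proposed matching has size 3.
Maximum matching size for this graph: 3.

This is a maximum matching.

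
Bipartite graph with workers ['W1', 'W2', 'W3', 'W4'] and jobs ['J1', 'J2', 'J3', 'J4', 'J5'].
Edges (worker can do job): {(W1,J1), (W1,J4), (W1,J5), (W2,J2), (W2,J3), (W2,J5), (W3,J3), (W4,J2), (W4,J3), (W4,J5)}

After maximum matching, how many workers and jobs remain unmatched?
Unmatched: 0 workers, 1 jobs

Maximum matching size: 4
Workers: 4 total, 4 matched, 0 unmatched
Jobs: 5 total, 4 matched, 1 unmatched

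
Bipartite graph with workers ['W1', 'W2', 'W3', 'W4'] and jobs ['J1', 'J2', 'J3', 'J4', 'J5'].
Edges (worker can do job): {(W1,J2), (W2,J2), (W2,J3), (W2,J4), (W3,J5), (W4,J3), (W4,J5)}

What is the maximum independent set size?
Maximum independent set = 5

By König's theorem:
- Min vertex cover = Max matching = 4
- Max independent set = Total vertices - Min vertex cover
- Max independent set = 9 - 4 = 5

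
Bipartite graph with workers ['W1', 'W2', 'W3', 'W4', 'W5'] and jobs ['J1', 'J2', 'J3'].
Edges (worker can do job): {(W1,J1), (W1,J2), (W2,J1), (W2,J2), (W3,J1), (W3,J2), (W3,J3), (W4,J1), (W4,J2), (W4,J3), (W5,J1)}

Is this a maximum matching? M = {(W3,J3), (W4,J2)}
No, size 2 is not maximum

Proposed matching has size 2.
Maximum matching size for this graph: 3.

This is NOT maximum - can be improved to size 3.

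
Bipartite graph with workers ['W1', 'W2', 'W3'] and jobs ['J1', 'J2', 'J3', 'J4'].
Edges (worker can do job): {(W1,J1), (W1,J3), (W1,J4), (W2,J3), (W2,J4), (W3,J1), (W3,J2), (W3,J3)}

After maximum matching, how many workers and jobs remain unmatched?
Unmatched: 0 workers, 1 jobs

Maximum matching size: 3
Workers: 3 total, 3 matched, 0 unmatched
Jobs: 4 total, 3 matched, 1 unmatched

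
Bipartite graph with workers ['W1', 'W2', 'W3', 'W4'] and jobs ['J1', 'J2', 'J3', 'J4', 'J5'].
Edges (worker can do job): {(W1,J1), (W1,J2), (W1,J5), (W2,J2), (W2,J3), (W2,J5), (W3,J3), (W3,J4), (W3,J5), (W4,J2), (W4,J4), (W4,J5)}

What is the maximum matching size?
Maximum matching size = 4

Maximum matching: {(W1,J2), (W2,J3), (W3,J5), (W4,J4)}
Size: 4

This assigns 4 workers to 4 distinct jobs.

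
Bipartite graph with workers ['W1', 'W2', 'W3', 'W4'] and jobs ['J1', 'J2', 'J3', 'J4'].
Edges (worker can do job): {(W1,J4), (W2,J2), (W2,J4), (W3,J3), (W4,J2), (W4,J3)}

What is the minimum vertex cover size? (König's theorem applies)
Minimum vertex cover size = 3

By König's theorem: in bipartite graphs,
min vertex cover = max matching = 3

Maximum matching has size 3, so minimum vertex cover also has size 3.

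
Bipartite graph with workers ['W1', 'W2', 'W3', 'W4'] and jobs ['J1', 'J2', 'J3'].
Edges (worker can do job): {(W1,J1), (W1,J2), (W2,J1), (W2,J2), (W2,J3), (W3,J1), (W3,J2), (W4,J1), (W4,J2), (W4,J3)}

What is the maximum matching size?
Maximum matching size = 3

Maximum matching: {(W2,J3), (W3,J1), (W4,J2)}
Size: 3

This assigns 3 workers to 3 distinct jobs.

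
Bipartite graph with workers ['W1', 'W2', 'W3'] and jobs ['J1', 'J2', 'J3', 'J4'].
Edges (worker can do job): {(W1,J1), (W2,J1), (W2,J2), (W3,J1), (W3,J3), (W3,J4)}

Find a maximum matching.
Matching: {(W1,J1), (W2,J2), (W3,J4)}

Maximum matching (size 3):
  W1 → J1
  W2 → J2
  W3 → J4

Each worker is assigned to at most one job, and each job to at most one worker.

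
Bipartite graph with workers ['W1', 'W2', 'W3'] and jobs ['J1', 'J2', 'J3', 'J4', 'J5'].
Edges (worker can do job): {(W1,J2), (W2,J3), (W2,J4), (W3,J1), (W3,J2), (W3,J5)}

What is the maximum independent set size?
Maximum independent set = 5

By König's theorem:
- Min vertex cover = Max matching = 3
- Max independent set = Total vertices - Min vertex cover
- Max independent set = 8 - 3 = 5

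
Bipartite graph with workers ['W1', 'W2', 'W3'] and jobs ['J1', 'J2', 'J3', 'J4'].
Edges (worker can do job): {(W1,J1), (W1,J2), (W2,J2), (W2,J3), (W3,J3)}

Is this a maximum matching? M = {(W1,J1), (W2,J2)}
No, size 2 is not maximum

Proposed matching has size 2.
Maximum matching size for this graph: 3.

This is NOT maximum - can be improved to size 3.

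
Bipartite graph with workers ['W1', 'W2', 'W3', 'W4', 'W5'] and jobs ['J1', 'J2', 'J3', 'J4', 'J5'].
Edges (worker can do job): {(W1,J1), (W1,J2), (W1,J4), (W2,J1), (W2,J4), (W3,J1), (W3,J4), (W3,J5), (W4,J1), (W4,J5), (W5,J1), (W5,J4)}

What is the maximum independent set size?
Maximum independent set = 6

By König's theorem:
- Min vertex cover = Max matching = 4
- Max independent set = Total vertices - Min vertex cover
- Max independent set = 10 - 4 = 6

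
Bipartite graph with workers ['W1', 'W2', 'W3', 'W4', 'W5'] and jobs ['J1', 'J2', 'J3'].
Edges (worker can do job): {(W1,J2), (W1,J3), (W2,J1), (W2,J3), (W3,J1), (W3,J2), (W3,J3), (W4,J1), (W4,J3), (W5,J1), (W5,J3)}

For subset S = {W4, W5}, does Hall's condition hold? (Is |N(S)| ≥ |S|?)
Yes: |N(S)| = 2, |S| = 2

Subset S = {W4, W5}
Neighbors N(S) = {J1, J3}

|N(S)| = 2, |S| = 2
Hall's condition: |N(S)| ≥ |S| is satisfied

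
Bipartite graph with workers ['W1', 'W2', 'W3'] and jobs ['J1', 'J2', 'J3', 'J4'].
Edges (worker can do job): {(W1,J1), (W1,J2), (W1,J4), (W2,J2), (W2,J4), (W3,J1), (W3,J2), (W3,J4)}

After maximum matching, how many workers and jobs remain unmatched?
Unmatched: 0 workers, 1 jobs

Maximum matching size: 3
Workers: 3 total, 3 matched, 0 unmatched
Jobs: 4 total, 3 matched, 1 unmatched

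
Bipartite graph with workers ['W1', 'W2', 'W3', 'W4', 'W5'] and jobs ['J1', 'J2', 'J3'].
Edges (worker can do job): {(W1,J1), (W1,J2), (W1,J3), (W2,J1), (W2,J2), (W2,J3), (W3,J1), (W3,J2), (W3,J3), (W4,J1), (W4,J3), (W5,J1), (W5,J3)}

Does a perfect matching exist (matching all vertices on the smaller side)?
Yes, perfect matching exists (size 3)

Perfect matching: {(W3,J2), (W4,J1), (W5,J3)}
All 3 vertices on the smaller side are matched.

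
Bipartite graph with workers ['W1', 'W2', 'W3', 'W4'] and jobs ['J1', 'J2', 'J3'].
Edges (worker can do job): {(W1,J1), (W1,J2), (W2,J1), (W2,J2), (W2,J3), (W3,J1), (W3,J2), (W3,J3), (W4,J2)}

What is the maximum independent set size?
Maximum independent set = 4

By König's theorem:
- Min vertex cover = Max matching = 3
- Max independent set = Total vertices - Min vertex cover
- Max independent set = 7 - 3 = 4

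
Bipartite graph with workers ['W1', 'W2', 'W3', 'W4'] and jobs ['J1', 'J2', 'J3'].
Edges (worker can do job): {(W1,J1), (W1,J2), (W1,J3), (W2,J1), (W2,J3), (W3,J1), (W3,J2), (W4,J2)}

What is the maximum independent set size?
Maximum independent set = 4

By König's theorem:
- Min vertex cover = Max matching = 3
- Max independent set = Total vertices - Min vertex cover
- Max independent set = 7 - 3 = 4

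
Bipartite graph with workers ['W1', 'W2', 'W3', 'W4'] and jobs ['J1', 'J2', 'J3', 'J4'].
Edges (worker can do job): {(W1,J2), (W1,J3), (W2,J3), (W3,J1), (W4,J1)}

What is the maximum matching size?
Maximum matching size = 3

Maximum matching: {(W1,J2), (W2,J3), (W4,J1)}
Size: 3

This assigns 3 workers to 3 distinct jobs.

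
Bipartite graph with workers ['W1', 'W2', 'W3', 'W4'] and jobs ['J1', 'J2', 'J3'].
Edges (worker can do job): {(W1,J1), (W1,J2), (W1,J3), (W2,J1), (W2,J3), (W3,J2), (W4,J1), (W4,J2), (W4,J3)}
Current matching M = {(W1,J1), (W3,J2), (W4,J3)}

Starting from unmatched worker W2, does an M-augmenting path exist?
No augmenting path from W2

Alternating search from W2 reaches jobs: {J1, J2, J3}.
Every reachable job is already matched in M, and following those matched edges back to workers exposes no further unvisited jobs.
No M-augmenting path from W2 exists.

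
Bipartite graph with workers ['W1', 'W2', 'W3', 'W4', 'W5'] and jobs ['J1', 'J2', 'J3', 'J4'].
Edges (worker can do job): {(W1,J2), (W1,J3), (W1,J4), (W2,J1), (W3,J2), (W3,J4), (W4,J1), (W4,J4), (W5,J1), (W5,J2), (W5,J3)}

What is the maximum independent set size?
Maximum independent set = 5

By König's theorem:
- Min vertex cover = Max matching = 4
- Max independent set = Total vertices - Min vertex cover
- Max independent set = 9 - 4 = 5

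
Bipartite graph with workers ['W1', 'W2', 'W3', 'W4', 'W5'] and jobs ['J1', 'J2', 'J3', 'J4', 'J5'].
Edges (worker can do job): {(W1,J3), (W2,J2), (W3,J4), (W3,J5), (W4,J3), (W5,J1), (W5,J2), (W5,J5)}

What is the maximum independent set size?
Maximum independent set = 6

By König's theorem:
- Min vertex cover = Max matching = 4
- Max independent set = Total vertices - Min vertex cover
- Max independent set = 10 - 4 = 6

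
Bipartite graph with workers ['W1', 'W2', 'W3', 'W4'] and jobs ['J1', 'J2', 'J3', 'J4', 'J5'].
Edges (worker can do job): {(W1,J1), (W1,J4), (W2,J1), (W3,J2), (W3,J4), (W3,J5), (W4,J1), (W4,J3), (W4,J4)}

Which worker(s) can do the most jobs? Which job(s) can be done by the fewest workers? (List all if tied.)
Most versatile: W3, W4 (3 jobs); Least covered: J2, J3, J5 (1 workers)

Worker degrees (jobs they can do): W1:2, W2:1, W3:3, W4:3
Job degrees (workers who can do it): J1:3, J2:1, J3:1, J4:3, J5:1

Maximum worker degree is 3, achieved by: W3, W4
Minimum job degree is 1, achieved by: J2, J3, J5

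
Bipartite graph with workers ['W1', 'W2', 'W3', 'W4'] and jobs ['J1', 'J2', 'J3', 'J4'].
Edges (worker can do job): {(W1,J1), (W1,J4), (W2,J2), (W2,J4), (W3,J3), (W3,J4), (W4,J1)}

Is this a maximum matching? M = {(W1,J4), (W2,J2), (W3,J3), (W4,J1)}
Yes, size 4 is maximum

Proposed matching has size 4.
Maximum matching size for this graph: 4.

This is a maximum matching.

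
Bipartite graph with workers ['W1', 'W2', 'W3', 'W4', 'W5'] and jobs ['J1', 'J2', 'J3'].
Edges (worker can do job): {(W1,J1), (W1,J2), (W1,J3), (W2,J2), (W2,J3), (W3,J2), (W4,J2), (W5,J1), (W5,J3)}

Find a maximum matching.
Matching: {(W1,J1), (W3,J2), (W5,J3)}

Maximum matching (size 3):
  W1 → J1
  W3 → J2
  W5 → J3

Each worker is assigned to at most one job, and each job to at most one worker.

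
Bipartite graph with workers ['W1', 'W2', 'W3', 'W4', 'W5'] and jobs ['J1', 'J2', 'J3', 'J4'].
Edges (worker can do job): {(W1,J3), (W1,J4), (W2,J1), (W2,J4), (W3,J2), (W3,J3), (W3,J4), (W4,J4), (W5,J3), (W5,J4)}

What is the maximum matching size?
Maximum matching size = 4

Maximum matching: {(W2,J1), (W3,J2), (W4,J4), (W5,J3)}
Size: 4

This assigns 4 workers to 4 distinct jobs.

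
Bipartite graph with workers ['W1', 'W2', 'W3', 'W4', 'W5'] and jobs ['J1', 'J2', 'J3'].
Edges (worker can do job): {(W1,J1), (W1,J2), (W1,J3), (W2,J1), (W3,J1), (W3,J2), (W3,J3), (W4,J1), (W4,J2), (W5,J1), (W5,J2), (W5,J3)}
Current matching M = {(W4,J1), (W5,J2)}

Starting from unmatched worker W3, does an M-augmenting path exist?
Yes: W3 → J3

An M-augmenting path alternates non-matching / matching edges, starting and ending at unmatched vertices.
Path: W3 → J3
(J3 is unmatched in M, so the path is augmenting.)
Flipping edges along this path would increase |M| from 2 to 3.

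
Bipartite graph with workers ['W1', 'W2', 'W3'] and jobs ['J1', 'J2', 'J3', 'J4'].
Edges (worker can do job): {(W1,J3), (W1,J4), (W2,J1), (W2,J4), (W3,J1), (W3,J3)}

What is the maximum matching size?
Maximum matching size = 3

Maximum matching: {(W1,J4), (W2,J1), (W3,J3)}
Size: 3

This assigns 3 workers to 3 distinct jobs.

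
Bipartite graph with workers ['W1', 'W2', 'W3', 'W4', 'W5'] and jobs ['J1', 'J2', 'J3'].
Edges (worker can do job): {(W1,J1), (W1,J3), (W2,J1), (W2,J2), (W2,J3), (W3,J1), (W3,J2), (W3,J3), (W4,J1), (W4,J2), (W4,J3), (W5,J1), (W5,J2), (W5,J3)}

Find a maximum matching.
Matching: {(W3,J3), (W4,J2), (W5,J1)}

Maximum matching (size 3):
  W3 → J3
  W4 → J2
  W5 → J1

Each worker is assigned to at most one job, and each job to at most one worker.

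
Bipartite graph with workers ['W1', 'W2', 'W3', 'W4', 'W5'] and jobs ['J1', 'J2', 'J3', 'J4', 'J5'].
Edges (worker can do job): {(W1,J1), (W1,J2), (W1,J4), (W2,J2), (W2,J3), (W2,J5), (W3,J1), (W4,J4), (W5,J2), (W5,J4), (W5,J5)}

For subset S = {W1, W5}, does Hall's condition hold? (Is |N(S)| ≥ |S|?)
Yes: |N(S)| = 4, |S| = 2

Subset S = {W1, W5}
Neighbors N(S) = {J1, J2, J4, J5}

|N(S)| = 4, |S| = 2
Hall's condition: |N(S)| ≥ |S| is satisfied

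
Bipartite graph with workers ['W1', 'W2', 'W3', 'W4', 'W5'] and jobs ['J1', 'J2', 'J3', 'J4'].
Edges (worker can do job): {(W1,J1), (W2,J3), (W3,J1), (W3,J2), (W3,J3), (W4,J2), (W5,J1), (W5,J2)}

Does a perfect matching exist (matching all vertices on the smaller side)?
No, maximum matching has size 3 < 4

Maximum matching has size 3, need 4 for perfect matching.
Unmatched workers: ['W4', 'W1']
Unmatched jobs: ['J4']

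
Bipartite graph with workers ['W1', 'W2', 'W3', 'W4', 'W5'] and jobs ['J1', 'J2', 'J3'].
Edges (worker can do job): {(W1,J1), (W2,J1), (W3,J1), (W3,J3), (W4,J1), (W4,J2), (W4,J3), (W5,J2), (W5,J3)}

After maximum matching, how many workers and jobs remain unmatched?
Unmatched: 2 workers, 0 jobs

Maximum matching size: 3
Workers: 5 total, 3 matched, 2 unmatched
Jobs: 3 total, 3 matched, 0 unmatched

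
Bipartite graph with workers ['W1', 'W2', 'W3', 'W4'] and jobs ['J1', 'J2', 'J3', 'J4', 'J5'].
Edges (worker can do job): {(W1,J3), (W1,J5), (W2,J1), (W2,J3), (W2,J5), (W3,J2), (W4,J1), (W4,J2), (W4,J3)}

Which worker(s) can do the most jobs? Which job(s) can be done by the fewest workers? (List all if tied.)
Most versatile: W2, W4 (3 jobs); Least covered: J4 (0 workers)

Worker degrees (jobs they can do): W1:2, W2:3, W3:1, W4:3
Job degrees (workers who can do it): J1:2, J2:2, J3:3, J4:0, J5:2

Maximum worker degree is 3, achieved by: W2, W4
Minimum job degree is 0, achieved by: J4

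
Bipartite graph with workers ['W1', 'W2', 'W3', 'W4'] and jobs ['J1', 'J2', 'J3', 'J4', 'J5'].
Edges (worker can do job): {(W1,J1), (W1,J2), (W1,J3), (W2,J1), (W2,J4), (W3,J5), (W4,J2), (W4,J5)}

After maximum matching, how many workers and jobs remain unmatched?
Unmatched: 0 workers, 1 jobs

Maximum matching size: 4
Workers: 4 total, 4 matched, 0 unmatched
Jobs: 5 total, 4 matched, 1 unmatched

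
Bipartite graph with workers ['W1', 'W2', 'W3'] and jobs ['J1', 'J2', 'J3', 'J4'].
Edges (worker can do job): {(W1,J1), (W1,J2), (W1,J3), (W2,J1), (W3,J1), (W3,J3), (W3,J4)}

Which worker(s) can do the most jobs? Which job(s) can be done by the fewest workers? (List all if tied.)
Most versatile: W1, W3 (3 jobs); Least covered: J2, J4 (1 workers)

Worker degrees (jobs they can do): W1:3, W2:1, W3:3
Job degrees (workers who can do it): J1:3, J2:1, J3:2, J4:1

Maximum worker degree is 3, achieved by: W1, W3
Minimum job degree is 1, achieved by: J2, J4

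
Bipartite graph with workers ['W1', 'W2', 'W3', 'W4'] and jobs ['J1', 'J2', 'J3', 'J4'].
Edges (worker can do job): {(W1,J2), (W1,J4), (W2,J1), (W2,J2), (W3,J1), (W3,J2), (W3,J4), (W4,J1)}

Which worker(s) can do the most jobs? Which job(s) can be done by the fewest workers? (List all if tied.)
Most versatile: W3 (3 jobs); Least covered: J3 (0 workers)

Worker degrees (jobs they can do): W1:2, W2:2, W3:3, W4:1
Job degrees (workers who can do it): J1:3, J2:3, J3:0, J4:2

Maximum worker degree is 3, achieved by: W3
Minimum job degree is 0, achieved by: J3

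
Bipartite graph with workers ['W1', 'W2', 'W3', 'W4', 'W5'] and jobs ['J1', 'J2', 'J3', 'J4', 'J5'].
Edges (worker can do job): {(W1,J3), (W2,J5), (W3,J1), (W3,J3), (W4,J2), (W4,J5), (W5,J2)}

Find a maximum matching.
Matching: {(W1,J3), (W3,J1), (W4,J5), (W5,J2)}

Maximum matching (size 4):
  W1 → J3
  W3 → J1
  W4 → J5
  W5 → J2

Each worker is assigned to at most one job, and each job to at most one worker.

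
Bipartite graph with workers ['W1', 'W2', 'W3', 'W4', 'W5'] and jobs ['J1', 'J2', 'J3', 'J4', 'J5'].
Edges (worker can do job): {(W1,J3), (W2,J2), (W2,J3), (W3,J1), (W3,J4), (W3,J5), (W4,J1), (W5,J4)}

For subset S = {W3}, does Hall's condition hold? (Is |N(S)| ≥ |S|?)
Yes: |N(S)| = 3, |S| = 1

Subset S = {W3}
Neighbors N(S) = {J1, J4, J5}

|N(S)| = 3, |S| = 1
Hall's condition: |N(S)| ≥ |S| is satisfied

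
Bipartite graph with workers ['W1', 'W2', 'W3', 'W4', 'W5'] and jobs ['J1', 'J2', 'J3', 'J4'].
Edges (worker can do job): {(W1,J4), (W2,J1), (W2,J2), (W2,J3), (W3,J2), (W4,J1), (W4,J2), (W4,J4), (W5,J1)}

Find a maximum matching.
Matching: {(W2,J3), (W3,J2), (W4,J4), (W5,J1)}

Maximum matching (size 4):
  W2 → J3
  W3 → J2
  W4 → J4
  W5 → J1

Each worker is assigned to at most one job, and each job to at most one worker.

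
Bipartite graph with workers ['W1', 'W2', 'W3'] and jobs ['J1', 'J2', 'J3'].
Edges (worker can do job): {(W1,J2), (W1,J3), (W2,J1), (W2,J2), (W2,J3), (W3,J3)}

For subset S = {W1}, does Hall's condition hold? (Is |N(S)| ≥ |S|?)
Yes: |N(S)| = 2, |S| = 1

Subset S = {W1}
Neighbors N(S) = {J2, J3}

|N(S)| = 2, |S| = 1
Hall's condition: |N(S)| ≥ |S| is satisfied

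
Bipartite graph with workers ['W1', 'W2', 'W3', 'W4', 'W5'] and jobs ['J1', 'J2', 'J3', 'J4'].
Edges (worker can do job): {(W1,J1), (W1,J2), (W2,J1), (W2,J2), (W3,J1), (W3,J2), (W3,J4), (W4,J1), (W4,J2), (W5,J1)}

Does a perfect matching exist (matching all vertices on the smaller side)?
No, maximum matching has size 3 < 4

Maximum matching has size 3, need 4 for perfect matching.
Unmatched workers: ['W1', 'W2']
Unmatched jobs: ['J3']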